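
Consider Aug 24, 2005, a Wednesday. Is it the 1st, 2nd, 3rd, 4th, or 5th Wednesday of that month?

4th

Day 24 falls in week ⌈24/7⌉ of the month.
Days 1–7 hold the 1st Wednesday, 8–14 the 2nd, 15–21 the 3rd, 22–28 the 4th, 29–31 the 5th.
24 is in the range for the 4th.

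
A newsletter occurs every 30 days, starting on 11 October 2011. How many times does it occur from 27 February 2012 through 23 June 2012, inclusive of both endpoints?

4

Occurrences land 30·i days after 11 October 2011 for i = 0, 1, 2, …
27 February 2012 is 139 days after the start; 139 ÷ 30 = 4 remainder 19; since the remainder is 19, round up to i = 5. First occurrence in the window: #6 on 9 March 2012 (5×30 = 150 days in).
23 June 2012 is 256 days after the start; 256 ÷ 30 = 8 remainder 16. Last occurrence in the window: #9 on 7 June 2012.
Occurrences #6 through #9: 4 in total.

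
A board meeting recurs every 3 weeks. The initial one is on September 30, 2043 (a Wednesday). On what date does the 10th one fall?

April 6, 2044

The 10th occurrence is 9 intervals after the first: 9 × 21 = 189 days after September 30, 2043.
September has 30 days — 0 days to the end of September leaves 189.
October has 31 days (158 left).
November has 30 days (128 left).
December has 31 days (97 left).
January has 31 days (66 left).
February has 29 days (37 left).
March has 31 days (6 left).
6 days into April → April 6, 2044.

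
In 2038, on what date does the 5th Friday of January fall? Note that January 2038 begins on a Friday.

January 2038 begins on a Friday, so the first Friday is January 1.
The 5th Friday is 4 weeks later: 1 + 28 = 29.

29 January 2038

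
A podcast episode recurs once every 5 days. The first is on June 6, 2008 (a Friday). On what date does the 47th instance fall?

The 47th occurrence is 46 intervals after the first: 46 × 5 = 230 days after June 6, 2008.
June has 30 days — 24 days to the end of June leaves 206.
July has 31 days (175 left).
August has 31 days (144 left).
September has 30 days (114 left).
October has 31 days (83 left).
November has 30 days (53 left).
December has 31 days (22 left).
22 days into January → January 22, 2009.

January 22, 2009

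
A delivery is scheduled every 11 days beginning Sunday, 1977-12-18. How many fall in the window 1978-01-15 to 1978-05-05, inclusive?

10

Occurrences land 11·i days after 1977-12-18 for i = 0, 1, 2, …
1978-01-15 is 28 days after the start; 28 ÷ 11 = 2 remainder 6; since the remainder is 6, round up to i = 3. First occurrence in the window: #4 on 1978-01-20 (3×11 = 33 days in).
1978-05-05 is 138 days after the start; 138 ÷ 11 = 12 remainder 6. Last occurrence in the window: #13 on 1978-04-29.
Occurrences #4 through #13: 10 in total.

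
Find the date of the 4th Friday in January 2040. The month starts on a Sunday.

January 2040 begins on a Sunday, so the first Friday is January 6 (5 days later).
The 4th Friday is 3 weeks later: 6 + 21 = 27.

27 January 2040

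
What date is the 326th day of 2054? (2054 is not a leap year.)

January has 31 days (326 − 31 = 295 remain).
February has 28 days (295 − 28 = 267 remain).
March has 31 days (267 − 31 = 236 remain).
April has 30 days (236 − 30 = 206 remain).
May has 31 days (206 − 31 = 175 remain).
June has 30 days (175 − 30 = 145 remain).
July has 31 days (145 − 31 = 114 remain).
August has 31 days (114 − 31 = 83 remain).
September has 30 days (83 − 30 = 53 remain).
October has 31 days (53 − 31 = 22 remain).
22 into November → November 22.

22 November 2054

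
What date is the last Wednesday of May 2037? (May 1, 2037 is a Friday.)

May 27, 2037

May 2037 begins on a Friday, so the first Wednesday is May 6 (5 days later).
May 2037 has 31 days. Adding weeks: 6, 13, 20, 27 — the last one ≤ 31 is the 27th.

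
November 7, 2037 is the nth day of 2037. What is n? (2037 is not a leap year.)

Days in months before November: 31 + 28 + 31 + 30 + 31 + 30 + 31 + 31 + 30 + 31 = 304.
Plus 7 days into November → day 311.

311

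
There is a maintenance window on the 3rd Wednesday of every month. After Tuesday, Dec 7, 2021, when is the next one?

Dec 15, 2021

Dec 2021 starts on a Wednesday; its first Wednesday is the 1st, so the 3rd Wednesday is the 15th — Dec 15, 2021.
Dec 15, 2021 is after Dec 7, 2021, so that is the next one.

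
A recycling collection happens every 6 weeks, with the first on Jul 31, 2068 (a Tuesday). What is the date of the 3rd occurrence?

Oct 23, 2068

The 3rd occurrence is 2 intervals after the first: 2 × 42 = 84 days after Jul 31, 2068.
Jul has 31 days — 0 days to the end of Jul leaves 84.
Aug has 31 days (53 left).
Sep has 30 days (23 left).
23 days into Oct → Oct 23, 2068.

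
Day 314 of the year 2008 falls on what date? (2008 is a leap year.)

Jan has 31 days (314 − 31 = 283 remain).
Feb has 29 days (283 − 29 = 254 remain).
Mar has 31 days (254 − 31 = 223 remain).
Apr has 30 days (223 − 30 = 193 remain).
May has 31 days (193 − 31 = 162 remain).
Jun has 30 days (162 − 30 = 132 remain).
Jul has 31 days (132 − 31 = 101 remain).
Aug has 31 days (101 − 31 = 70 remain).
Sep has 30 days (70 − 30 = 40 remain).
Oct has 31 days (40 − 31 = 9 remain).
9 into Nov → Nov 9.

Nov 9, 2008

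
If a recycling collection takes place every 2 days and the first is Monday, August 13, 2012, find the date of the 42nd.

November 3, 2012

The 42nd occurrence is 41 intervals after the first: 41 × 2 = 82 days after August 13, 2012.
August has 31 days — 18 days to the end of August leaves 64.
September has 30 days (34 left).
October has 31 days (3 left).
3 days into November → November 3, 2012.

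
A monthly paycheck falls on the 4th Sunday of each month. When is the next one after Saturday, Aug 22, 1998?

Aug 1998 starts on a Saturday; its first Sunday is the 2nd, so the 4th Sunday is the 23rd — Aug 23, 1998.
Aug 23, 1998 is after Aug 22, 1998, so that is the next one.

Aug 23, 1998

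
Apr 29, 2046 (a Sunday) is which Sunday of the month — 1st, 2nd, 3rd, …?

5th

Day 29 falls in week ⌈29/7⌉ of the month.
Days 1–7 hold the 1st Sunday, 8–14 the 2nd, 15–21 the 3rd, 22–28 the 4th, 29–31 the 5th.
29 is in the range for the 5th.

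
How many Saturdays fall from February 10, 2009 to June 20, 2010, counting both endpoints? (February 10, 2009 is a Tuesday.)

71

February 10, 2009 is a Tuesday; the first Saturday on or after it is February 14, 2009 (4 days later).
From February 14, 2009 to June 20, 2010: 320 + 171 = 491 days (rest of 2009, to June 20, 2010 in 2010).
491 ÷ 7 = 70 full weeks with remainder 1, so 70 more Saturdays after the first → 71.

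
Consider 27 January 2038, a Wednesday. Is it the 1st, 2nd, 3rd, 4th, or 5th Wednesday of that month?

4th

Day 27 falls in week ⌈27/7⌉ of the month.
Days 1–7 hold the 1st Wednesday, 8–14 the 2nd, 15–21 the 3rd, 22–28 the 4th, 29–31 the 5th.
27 is in the range for the 4th.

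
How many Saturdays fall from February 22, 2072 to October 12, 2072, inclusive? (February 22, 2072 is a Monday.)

February 22, 2072 is a Monday; the first Saturday on or after it is February 27, 2072 (5 days later).
From February 27, 2072 to October 12, 2072: 2 + 31 + 30 + 31 + 30 + 31 + 31 + 30 + 12 = 228 days (rest of February, March, April, May, June, July, August, September, October).
228 ÷ 7 = 32 full weeks with remainder 4, so 32 more Saturdays after the first → 33.

33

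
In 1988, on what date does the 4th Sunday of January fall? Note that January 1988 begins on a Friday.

January 1988 begins on a Friday, so the first Sunday is January 3 (2 days later).
The 4th Sunday is 3 weeks later: 3 + 21 = 24.

24 January 1988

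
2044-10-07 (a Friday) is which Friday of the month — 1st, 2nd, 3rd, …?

1st

Day 7 falls in week ⌈7/7⌉ of the month.
Days 1–7 hold the 1st Friday, 8–14 the 2nd, 15–21 the 3rd, 22–28 the 4th, 29–31 the 5th.
7 is in the range for the 1st.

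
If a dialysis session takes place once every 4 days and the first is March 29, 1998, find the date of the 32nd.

July 31, 1998

The 32nd occurrence is 31 intervals after the first: 31 × 4 = 124 days after March 29, 1998.
March has 31 days — 2 days to the end of March leaves 122.
April has 30 days (92 left).
May has 31 days (61 left).
June has 30 days (31 left).
31 days into July → July 31, 1998.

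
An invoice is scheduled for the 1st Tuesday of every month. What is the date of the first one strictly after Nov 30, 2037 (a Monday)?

Dec 1, 2037

Nov 2037 starts on a Sunday, so its 1st Tuesday is Nov 3, 2037 (2 days in).
That is not after Nov 30, 2037, so look at Dec 2037.
Dec 2037 starts on a Tuesday, so its 1st Tuesday is Dec 1, 2037.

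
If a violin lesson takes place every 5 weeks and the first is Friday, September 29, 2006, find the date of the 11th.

September 14, 2007

The 11th occurrence is 10 intervals after the first: 10 × 35 = 350 days after September 29, 2006.
September has 30 days — 1 day to the end of September leaves 349.
October has 31 days (318 left).
November has 30 days (288 left).
December has 31 days (257 left).
January has 31 days (226 left).
February has 28 days (198 left).
March has 31 days (167 left).
April has 30 days (137 left).
May has 31 days (106 left).
June has 30 days (76 left).
July has 31 days (45 left).
August has 31 days (14 left).
14 days into September → September 14, 2007.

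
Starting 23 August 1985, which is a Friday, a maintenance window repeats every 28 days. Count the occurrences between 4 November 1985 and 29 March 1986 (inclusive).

5

Occurrences land 28·i days after 23 August 1985 for i = 0, 1, 2, …
4 November 1985 is 73 days after the start; 73 ÷ 28 = 2 remainder 17; since the remainder is 17, round up to i = 3. First occurrence in the window: #4 on 15 November 1985 (3×28 = 84 days in).
29 March 1986 is 218 days after the start; 218 ÷ 28 = 7 remainder 22. Last occurrence in the window: #8 on 7 March 1986.
Occurrences #4 through #8: 5 in total.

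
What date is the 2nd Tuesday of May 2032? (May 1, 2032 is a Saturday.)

11 May 2032

May 2032 begins on a Saturday, so the first Tuesday is May 4 (3 days later).
The 2nd Tuesday is 1 weeks later: 4 + 7 = 11.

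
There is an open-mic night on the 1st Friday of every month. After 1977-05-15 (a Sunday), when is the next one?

1977-06-03

May 1977 starts on a Sunday, so its 1st Friday is 1977-05-06 (5 days in).
That is not after 1977-05-15, so look at June 1977.
June 1977 starts on a Wednesday, so its 1st Friday is 1977-06-03 (2 days in).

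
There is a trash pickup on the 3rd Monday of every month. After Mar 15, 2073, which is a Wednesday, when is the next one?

Mar 2073 starts on a Wednesday; its first Monday is the 6th, so the 3rd Monday is the 20th — Mar 20, 2073.
Mar 20, 2073 is after Mar 15, 2073, so that is the next one.

Mar 20, 2073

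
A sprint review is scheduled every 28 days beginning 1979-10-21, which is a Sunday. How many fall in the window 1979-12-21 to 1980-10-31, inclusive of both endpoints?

11

Occurrences land 28·i days after 1979-10-21 for i = 0, 1, 2, …
1979-12-21 is 61 days after the start; 61 ÷ 28 = 2 remainder 5; since the remainder is 5, round up to i = 3. First occurrence in the window: #4 on 1980-01-13 (3×28 = 84 days in).
1980-10-31 is 376 days after the start; 376 ÷ 28 = 13 remainder 12. Last occurrence in the window: #14 on 1980-10-19.
Occurrences #4 through #14: 11 in total.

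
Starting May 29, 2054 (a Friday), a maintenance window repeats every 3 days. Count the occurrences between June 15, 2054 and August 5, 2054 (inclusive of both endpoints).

17

Occurrences land 3·i days after May 29, 2054 for i = 0, 1, 2, …
June 15, 2054 is 17 days after the start; 17 ÷ 3 = 5 remainder 2; since the remainder is 2, round up to i = 6. First occurrence in the window: #7 on June 16, 2054 (6×3 = 18 days in).
August 5, 2054 is 68 days after the start; 68 ÷ 3 = 22 remainder 2. Last occurrence in the window: #23 on August 3, 2054.
Occurrences #7 through #23: 17 in total.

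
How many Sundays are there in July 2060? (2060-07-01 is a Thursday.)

4

2060-07-01 is a Thursday; the first Sunday on or after it is 2060-07-04 (3 days later).
From 2060-07-04 to 2060-07-31 is 31 − 4 = 27 days.
27 ÷ 7 = 3 full weeks with remainder 6, so 3 more Sundays after the first → 4.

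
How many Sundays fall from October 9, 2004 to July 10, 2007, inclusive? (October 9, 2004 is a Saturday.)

144

October 9, 2004 is a Saturday; the first Sunday on or after it is October 10, 2004 (1 day later).
From October 10, 2004 to July 10, 2007: 82 + 365 + 365 + 191 = 1003 days (rest of 2004, 2005, 2006, to July 10, 2007 in 2007).
1003 ÷ 7 = 143 full weeks with remainder 2, so 143 more Sundays after the first → 144.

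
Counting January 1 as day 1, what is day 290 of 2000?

January has 31 days (290 − 31 = 259 remain).
February has 29 days (259 − 29 = 230 remain).
March has 31 days (230 − 31 = 199 remain).
April has 30 days (199 − 30 = 169 remain).
May has 31 days (169 − 31 = 138 remain).
June has 30 days (138 − 30 = 108 remain).
July has 31 days (108 − 31 = 77 remain).
August has 31 days (77 − 31 = 46 remain).
September has 30 days (46 − 30 = 16 remain).
16 into October → October 16.

October 16, 2000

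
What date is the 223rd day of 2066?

11 August 2066

January has 31 days (223 − 31 = 192 remain).
February has 28 days (192 − 28 = 164 remain).
March has 31 days (164 − 31 = 133 remain).
April has 30 days (133 − 30 = 103 remain).
May has 31 days (103 − 31 = 72 remain).
June has 30 days (72 − 30 = 42 remain).
July has 31 days (42 − 31 = 11 remain).
11 into August → August 11.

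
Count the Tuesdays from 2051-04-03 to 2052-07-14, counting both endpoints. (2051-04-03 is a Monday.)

67

2051-04-03 is a Monday; the first Tuesday on or after it is 2051-04-04 (1 day later).
From 2051-04-04 to 2052-07-14: 271 + 196 = 467 days (rest of 2051, to 2052-07-14 in 2052).
467 ÷ 7 = 66 full weeks with remainder 5, so 66 more Tuesdays after the first → 67.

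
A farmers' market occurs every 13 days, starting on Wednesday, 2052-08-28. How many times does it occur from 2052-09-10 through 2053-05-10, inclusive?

Occurrences land 13·i days after 2052-08-28 for i = 0, 1, 2, …
2052-09-10 is 13 days after the start; 13 ÷ 13 = 1 remainder 0. First occurrence in the window: #2 on 2052-09-10 (1×13 = 13 days in).
2053-05-10 is 255 days after the start; 255 ÷ 13 = 19 remainder 8. Last occurrence in the window: #20 on 2053-05-02.
Occurrences #2 through #20: 19 in total.

19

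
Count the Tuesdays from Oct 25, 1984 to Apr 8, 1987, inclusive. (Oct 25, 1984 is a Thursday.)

Oct 25, 1984 is a Thursday; the first Tuesday on or after it is Oct 30, 1984 (5 days later).
From Oct 30, 1984 to Apr 8, 1987: 62 + 365 + 365 + 98 = 890 days (rest of 1984, 1985, 1986, to Apr 8, 1987 in 1987).
890 ÷ 7 = 127 full weeks with remainder 1, so 127 more Tuesdays after the first → 128.

128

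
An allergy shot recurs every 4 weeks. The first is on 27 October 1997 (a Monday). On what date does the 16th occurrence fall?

The 16th occurrence is 15 intervals after the first: 15 × 28 = 420 days after 27 October 1997.
October has 31 days — 4 days to the end of October leaves 416.
From end of October to end of 1997 is 61 days (355 left).
January has 31 days (324 left).
February has 28 days (296 left).
March has 31 days (265 left).
April has 30 days (235 left).
May has 31 days (204 left).
June has 30 days (174 left).
July has 31 days (143 left).
August has 31 days (112 left).
September has 30 days (82 left).
October has 31 days (51 left).
November has 30 days (21 left).
21 days into December → 21 December 1998.

21 December 1998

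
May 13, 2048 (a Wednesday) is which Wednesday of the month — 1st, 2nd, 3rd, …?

Day 13 falls in week ⌈13/7⌉ of the month.
Days 1–7 hold the 1st Wednesday, 8–14 the 2nd, 15–21 the 3rd, 22–28 the 4th, 29–31 the 5th.
13 is in the range for the 2nd.

2nd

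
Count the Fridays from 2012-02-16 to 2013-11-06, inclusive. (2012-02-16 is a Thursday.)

2012-02-16 is a Thursday; the first Friday on or after it is 2012-02-17 (1 day later).
From 2012-02-17 to 2013-11-06: 318 + 310 = 628 days (rest of 2012, to 2013-11-06 in 2013).
628 ÷ 7 = 89 full weeks with remainder 5, so 89 more Fridays after the first → 90.

90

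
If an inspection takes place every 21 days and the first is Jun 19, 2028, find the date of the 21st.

Aug 13, 2029

The 21st occurrence is 20 intervals after the first: 20 × 21 = 420 days after Jun 19, 2028.
Jun has 30 days — 11 days to the end of Jun leaves 409.
From end of Jun to end of 2028 is 184 days (225 left).
Jan has 31 days (194 left).
Feb has 28 days (166 left).
Mar has 31 days (135 left).
Apr has 30 days (105 left).
May has 31 days (74 left).
Jun has 30 days (44 left).
Jul has 31 days (13 left).
13 days into Aug → Aug 13, 2029.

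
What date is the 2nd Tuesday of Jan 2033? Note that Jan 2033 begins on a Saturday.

Jan 2033 begins on a Saturday, so the first Tuesday is Jan 4 (3 days later).
The 2nd Tuesday is 1 weeks later: 4 + 7 = 11.

Jan 11, 2033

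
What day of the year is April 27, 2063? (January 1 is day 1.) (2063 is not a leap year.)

Days in months before April: 31 + 28 + 31 = 90.
Plus 27 days into April → day 117.

117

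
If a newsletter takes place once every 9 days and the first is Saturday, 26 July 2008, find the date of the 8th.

The 8th occurrence is 7 intervals after the first: 7 × 9 = 63 days after 26 July 2008.
July has 31 days — 5 days to the end of July leaves 58.
August has 31 days (27 left).
27 days into September → 27 September 2008.

27 September 2008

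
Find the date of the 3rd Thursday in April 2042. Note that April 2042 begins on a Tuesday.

April 2042 begins on a Tuesday, so the first Thursday is April 3 (2 days later).
The 3rd Thursday is 2 weeks later: 3 + 14 = 17.

April 17, 2042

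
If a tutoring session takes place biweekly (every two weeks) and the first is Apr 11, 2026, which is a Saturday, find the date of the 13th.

Sep 26, 2026

The 13th occurrence is 12 intervals after the first: 12 × 14 = 168 days after Apr 11, 2026.
Apr has 30 days — 19 days to the end of Apr leaves 149.
May has 31 days (118 left).
Jun has 30 days (88 left).
Jul has 31 days (57 left).
Aug has 31 days (26 left).
26 days into Sep → Sep 26, 2026.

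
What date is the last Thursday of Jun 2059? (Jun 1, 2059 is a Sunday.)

Jun 2059 begins on a Sunday, so the first Thursday is Jun 5 (4 days later).
Jun 2059 has 30 days. Adding weeks: 5, 12, 19, 26 — the last one ≤ 30 is the 26th.

Jun 26, 2059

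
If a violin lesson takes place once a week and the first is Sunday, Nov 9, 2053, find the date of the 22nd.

The 22nd occurrence is 21 intervals after the first: 21 × 7 = 147 days after Nov 9, 2053.
Nov has 30 days — 21 days to the end of Nov leaves 126.
Dec has 31 days (95 left).
Jan has 31 days (64 left).
Feb has 28 days (36 left).
Mar has 31 days (5 left).
5 days into Apr → Apr 5, 2054.

Apr 5, 2054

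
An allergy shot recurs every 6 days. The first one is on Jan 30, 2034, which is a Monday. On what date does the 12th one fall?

Apr 6, 2034

The 12th occurrence is 11 intervals after the first: 11 × 6 = 66 days after Jan 30, 2034.
Jan has 31 days — 1 day to the end of Jan leaves 65.
Feb has 28 days (37 left).
Mar has 31 days (6 left).
6 days into Apr → Apr 6, 2034.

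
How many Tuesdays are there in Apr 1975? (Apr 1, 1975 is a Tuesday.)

Apr 1, 1975 is a Tuesday; the first Tuesday on or after it is Apr 1, 1975.
From Apr 1, 1975 to Apr 30, 1975 is 30 − 1 = 29 days.
29 ÷ 7 = 4 full weeks with remainder 1, so 4 more Tuesdays after the first → 5.

5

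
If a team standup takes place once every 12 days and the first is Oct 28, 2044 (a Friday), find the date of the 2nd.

The 2nd occurrence is 1 interval after the first: 1 × 12 = 12 days after Oct 28, 2044.
Oct has 31 days — 3 days to the end of Oct leaves 9.
9 days into Nov → Nov 9, 2044.

Nov 9, 2044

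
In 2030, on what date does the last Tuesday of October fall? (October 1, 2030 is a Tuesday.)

2030-10-29

October 2030 begins on a Tuesday, so the first Tuesday is October 1.
October 2030 has 31 days. Adding weeks: 1, 8, 15, 22, 29 — the last one ≤ 31 is the 29th.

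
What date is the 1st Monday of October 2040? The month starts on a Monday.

October 2040 begins on a Monday, so the first Monday is October 1.

1 October 2040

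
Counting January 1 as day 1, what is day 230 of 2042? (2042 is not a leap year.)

August 18, 2042

January has 31 days (230 − 31 = 199 remain).
February has 28 days (199 − 28 = 171 remain).
March has 31 days (171 − 31 = 140 remain).
April has 30 days (140 − 30 = 110 remain).
May has 31 days (110 − 31 = 79 remain).
June has 30 days (79 − 30 = 49 remain).
July has 31 days (49 − 31 = 18 remain).
18 into August → August 18.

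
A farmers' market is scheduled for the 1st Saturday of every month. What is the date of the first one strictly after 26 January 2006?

January 2006 starts on a Sunday, so its 1st Saturday is 7 January 2006 (6 days in).
That is not after 26 January 2006, so look at February 2006.
February 2006 starts on a Wednesday, so its 1st Saturday is 4 February 2006 (3 days in).

4 February 2006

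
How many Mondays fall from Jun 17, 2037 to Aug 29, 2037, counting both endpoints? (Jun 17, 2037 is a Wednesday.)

10

Jun 17, 2037 is a Wednesday; the first Monday on or after it is Jun 22, 2037 (5 days later).
From Jun 22, 2037 to Aug 29, 2037: 8 + 31 + 29 = 68 days (rest of Jun, Jul, Aug).
68 ÷ 7 = 9 full weeks with remainder 5, so 9 more Mondays after the first → 10.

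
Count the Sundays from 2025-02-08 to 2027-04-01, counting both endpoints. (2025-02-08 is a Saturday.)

2025-02-08 is a Saturday; the first Sunday on or after it is 2025-02-09 (1 day later).
From 2025-02-09 to 2027-04-01: 325 + 365 + 91 = 781 days (rest of 2025, 2026, to 2027-04-01 in 2027).
781 ÷ 7 = 111 full weeks with remainder 4, so 111 more Sundays after the first → 112.

112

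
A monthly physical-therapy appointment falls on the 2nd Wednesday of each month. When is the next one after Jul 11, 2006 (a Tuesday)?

Jul 2006 starts on a Saturday; its first Wednesday is the 5th, so the 2nd Wednesday is the 12th — Jul 12, 2006.
Jul 12, 2006 is after Jul 11, 2006, so that is the next one.

Jul 12, 2006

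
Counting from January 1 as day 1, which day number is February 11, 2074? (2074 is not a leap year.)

42

Days in months before February: 31 = 31.
Plus 11 days into February → day 42.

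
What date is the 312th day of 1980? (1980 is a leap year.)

January has 31 days (312 − 31 = 281 remain).
February has 29 days (281 − 29 = 252 remain).
March has 31 days (252 − 31 = 221 remain).
April has 30 days (221 − 30 = 191 remain).
May has 31 days (191 − 31 = 160 remain).
June has 30 days (160 − 30 = 130 remain).
July has 31 days (130 − 31 = 99 remain).
August has 31 days (99 − 31 = 68 remain).
September has 30 days (68 − 30 = 38 remain).
October has 31 days (38 − 31 = 7 remain).
7 into November → November 7.

1980-11-07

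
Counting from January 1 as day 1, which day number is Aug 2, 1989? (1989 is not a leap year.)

214

Days in months before Aug: 31 + 28 + 31 + 30 + 31 + 30 + 31 = 212.
Plus 2 days into Aug → day 214.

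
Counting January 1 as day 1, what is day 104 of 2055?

January has 31 days (104 − 31 = 73 remain).
February has 28 days (73 − 28 = 45 remain).
March has 31 days (45 − 31 = 14 remain).
14 into April → April 14.

14 April 2055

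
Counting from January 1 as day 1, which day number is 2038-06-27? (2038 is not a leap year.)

Days in months before June: 31 + 28 + 31 + 30 + 31 = 151.
Plus 27 days into June → day 178.

178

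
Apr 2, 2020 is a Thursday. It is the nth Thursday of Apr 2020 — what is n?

Day 2 falls in week ⌈2/7⌉ of the month.
Days 1–7 hold the 1st Thursday, 8–14 the 2nd, 15–21 the 3rd, 22–28 the 4th, 29–31 the 5th.
2 is in the range for the 1st.

1st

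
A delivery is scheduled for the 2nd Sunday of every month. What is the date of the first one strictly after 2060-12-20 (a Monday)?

2061-01-09

December 2060 starts on a Wednesday; its first Sunday is the 5th, so the 2nd Sunday is the 12th — 2060-12-12.
That is not after 2060-12-20, so look at January 2061.
January 2061 starts on a Saturday; its first Sunday is the 2nd, so the 2nd Sunday is the 9th — 2061-01-09.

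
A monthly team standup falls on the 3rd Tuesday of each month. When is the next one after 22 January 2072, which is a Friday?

16 February 2072

January 2072 starts on a Friday; its first Tuesday is the 5th, so the 3rd Tuesday is the 19th — 19 January 2072.
That is not after 22 January 2072, so look at February 2072.
February 2072 starts on a Monday; its first Tuesday is the 2nd, so the 3rd Tuesday is the 16th — 16 February 2072.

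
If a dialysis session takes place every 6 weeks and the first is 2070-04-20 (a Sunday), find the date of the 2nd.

2070-06-01

The 2nd occurrence is 1 interval after the first: 1 × 42 = 42 days after 2070-04-20.
April has 30 days — 10 days to the end of April leaves 32.
May has 31 days (1 left).
1 day into June → 2070-06-01.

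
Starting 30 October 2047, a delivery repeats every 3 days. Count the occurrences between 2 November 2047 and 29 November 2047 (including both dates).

10

Occurrences land 3·i days after 30 October 2047 for i = 0, 1, 2, …
2 November 2047 is 3 days after the start; 3 ÷ 3 = 1 remainder 0. First occurrence in the window: #2 on 2 November 2047 (1×3 = 3 days in).
29 November 2047 is 30 days after the start; 30 ÷ 3 = 10 remainder 0. Last occurrence in the window: #11 on 29 November 2047.
Occurrences #2 through #11: 10 in total.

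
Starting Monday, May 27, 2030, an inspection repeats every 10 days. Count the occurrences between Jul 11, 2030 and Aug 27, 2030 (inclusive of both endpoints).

5

Occurrences land 10·i days after May 27, 2030 for i = 0, 1, 2, …
Jul 11, 2030 is 45 days after the start; 45 ÷ 10 = 4 remainder 5; since the remainder is 5, round up to i = 5. First occurrence in the window: #6 on Jul 16, 2030 (5×10 = 50 days in).
Aug 27, 2030 is 92 days after the start; 92 ÷ 10 = 9 remainder 2. Last occurrence in the window: #10 on Aug 25, 2030.
Occurrences #6 through #10: 5 in total.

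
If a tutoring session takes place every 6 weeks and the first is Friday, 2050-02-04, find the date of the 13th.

2051-06-23

The 13th occurrence is 12 intervals after the first: 12 × 42 = 504 days after 2050-02-04.
February has 28 days — 24 days to the end of February leaves 480.
From end of February to end of 2050 is 306 days (174 left).
January has 31 days (143 left).
February has 28 days (115 left).
March has 31 days (84 left).
April has 30 days (54 left).
May has 31 days (23 left).
23 days into June → 2051-06-23.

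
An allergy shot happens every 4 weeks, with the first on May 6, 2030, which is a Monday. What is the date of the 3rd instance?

Jul 1, 2030

The 3rd occurrence is 2 intervals after the first: 2 × 28 = 56 days after May 6, 2030.
May has 31 days — 25 days to the end of May leaves 31.
Jun has 30 days (1 left).
1 day into Jul → Jul 1, 2030.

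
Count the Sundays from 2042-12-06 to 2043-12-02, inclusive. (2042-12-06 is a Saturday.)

2042-12-06 is a Saturday; the first Sunday on or after it is 2042-12-07 (1 day later).
From 2042-12-07 to 2043-12-02: 24 + 336 = 360 days (rest of 2042, to 2043-12-02 in 2043).
360 ÷ 7 = 51 full weeks with remainder 3, so 51 more Sundays after the first → 52.

52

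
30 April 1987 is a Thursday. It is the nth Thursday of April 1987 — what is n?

Day 30 falls in week ⌈30/7⌉ of the month.
Days 1–7 hold the 1st Thursday, 8–14 the 2nd, 15–21 the 3rd, 22–28 the 4th, 29–31 the 5th.
30 is in the range for the 5th.

5th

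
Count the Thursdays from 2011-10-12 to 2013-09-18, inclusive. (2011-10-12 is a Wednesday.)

101

2011-10-12 is a Wednesday; the first Thursday on or after it is 2011-10-13 (1 day later).
From 2011-10-13 to 2013-09-18: 79 + 366 + 261 = 706 days (rest of 2011, 2012, to 2013-09-18 in 2013).
706 ÷ 7 = 100 full weeks with remainder 6, so 100 more Thursdays after the first → 101.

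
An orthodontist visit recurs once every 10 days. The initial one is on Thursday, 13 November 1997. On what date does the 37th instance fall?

8 November 1998

The 37th occurrence is 36 intervals after the first: 36 × 10 = 360 days after 13 November 1997.
November has 30 days — 17 days to the end of November leaves 343.
December has 31 days (312 left).
January has 31 days (281 left).
February has 28 days (253 left).
March has 31 days (222 left).
April has 30 days (192 left).
May has 31 days (161 left).
June has 30 days (131 left).
July has 31 days (100 left).
August has 31 days (69 left).
September has 30 days (39 left).
October has 31 days (8 left).
8 days into November → 8 November 1998.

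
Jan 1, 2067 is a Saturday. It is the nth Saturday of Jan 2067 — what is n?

1st

Day 1 falls in week ⌈1/7⌉ of the month.
Days 1–7 hold the 1st Saturday, 8–14 the 2nd, 15–21 the 3rd, 22–28 the 4th, 29–31 the 5th.
1 is in the range for the 1st.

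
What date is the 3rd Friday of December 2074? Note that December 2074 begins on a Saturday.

December 2074 begins on a Saturday, so the first Friday is December 7 (6 days later).
The 3rd Friday is 2 weeks later: 7 + 14 = 21.

December 21, 2074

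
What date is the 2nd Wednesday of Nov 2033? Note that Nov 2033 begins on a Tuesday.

Nov 2033 begins on a Tuesday, so the first Wednesday is Nov 2 (1 day later).
The 2nd Wednesday is 1 weeks later: 2 + 7 = 9.

Nov 9, 2033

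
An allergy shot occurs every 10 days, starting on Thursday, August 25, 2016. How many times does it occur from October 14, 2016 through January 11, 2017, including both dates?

9

Occurrences land 10·i days after August 25, 2016 for i = 0, 1, 2, …
October 14, 2016 is 50 days after the start; 50 ÷ 10 = 5 remainder 0. First occurrence in the window: #6 on October 14, 2016 (5×10 = 50 days in).
January 11, 2017 is 139 days after the start; 139 ÷ 10 = 13 remainder 9. Last occurrence in the window: #14 on January 2, 2017.
Occurrences #6 through #14: 9 in total.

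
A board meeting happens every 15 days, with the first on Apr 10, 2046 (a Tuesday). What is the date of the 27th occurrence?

The 27th occurrence is 26 intervals after the first: 26 × 15 = 390 days after Apr 10, 2046.
Apr has 30 days — 20 days to the end of Apr leaves 370.
May has 31 days (339 left).
Jun has 30 days (309 left).
Jul has 31 days (278 left).
Aug has 31 days (247 left).
Sep has 30 days (217 left).
Oct has 31 days (186 left).
Nov has 30 days (156 left).
Dec has 31 days (125 left).
Jan has 31 days (94 left).
Feb has 28 days (66 left).
Mar has 31 days (35 left).
Apr has 30 days (5 left).
5 days into May → May 5, 2047.

May 5, 2047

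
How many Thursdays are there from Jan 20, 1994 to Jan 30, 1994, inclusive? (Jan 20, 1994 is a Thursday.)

2

Jan 20, 1994 is a Thursday; the first Thursday on or after it is Jan 20, 1994.
From Jan 20, 1994 to Jan 30, 1994 is 30 − 20 = 10 days.
10 ÷ 7 = 1 full weeks with remainder 3, so 1 more Thursdays after the first → 2.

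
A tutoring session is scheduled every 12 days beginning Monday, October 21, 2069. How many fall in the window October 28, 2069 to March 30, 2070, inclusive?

13

Occurrences land 12·i days after October 21, 2069 for i = 0, 1, 2, …
October 28, 2069 is 7 days after the start; 7 ÷ 12 = 0 remainder 7; since the remainder is 7, round up to i = 1. First occurrence in the window: #2 on November 2, 2069 (1×12 = 12 days in).
March 30, 2070 is 160 days after the start; 160 ÷ 12 = 13 remainder 4. Last occurrence in the window: #14 on March 26, 2070.
Occurrences #2 through #14: 13 in total.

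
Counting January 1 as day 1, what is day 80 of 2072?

Jan has 31 days (80 − 31 = 49 remain).
Feb has 29 days (49 − 29 = 20 remain).
20 into Mar → Mar 20.

Mar 20, 2072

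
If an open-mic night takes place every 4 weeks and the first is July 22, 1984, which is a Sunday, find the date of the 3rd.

The 3rd occurrence is 2 intervals after the first: 2 × 28 = 56 days after July 22, 1984.
July has 31 days — 9 days to the end of July leaves 47.
August has 31 days (16 left).
16 days into September → September 16, 1984.

September 16, 1984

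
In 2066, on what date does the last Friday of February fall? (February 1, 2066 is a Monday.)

2066-02-26

February 2066 begins on a Monday, so the first Friday is February 5 (4 days later).
February 2066 has 28 days. Adding weeks: 5, 12, 19, 26 — the last one ≤ 28 is the 26th.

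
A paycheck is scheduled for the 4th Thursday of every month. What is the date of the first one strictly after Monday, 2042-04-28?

April 2042 starts on a Tuesday; its first Thursday is the 3rd, so the 4th Thursday is the 24th — 2042-04-24.
That is not after 2042-04-28, so look at May 2042.
May 2042 starts on a Thursday; its first Thursday is the 1st, so the 4th Thursday is the 22nd — 2042-05-22.

2042-05-22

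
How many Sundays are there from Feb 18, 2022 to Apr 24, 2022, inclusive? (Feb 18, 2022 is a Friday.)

Feb 18, 2022 is a Friday; the first Sunday on or after it is Feb 20, 2022 (2 days later).
From Feb 20, 2022 to Apr 24, 2022: 8 + 31 + 24 = 63 days (rest of Feb, Mar, Apr).
63 ÷ 7 = 9 full weeks with remainder 0, so 9 more Sundays after the first → 10.

10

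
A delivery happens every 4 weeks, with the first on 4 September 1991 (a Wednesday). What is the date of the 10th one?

13 May 1992

The 10th occurrence is 9 intervals after the first: 9 × 28 = 252 days after 4 September 1991.
September has 30 days — 26 days to the end of September leaves 226.
October has 31 days (195 left).
November has 30 days (165 left).
December has 31 days (134 left).
January has 31 days (103 left).
February has 29 days (74 left).
March has 31 days (43 left).
April has 30 days (13 left).
13 days into May → 13 May 1992.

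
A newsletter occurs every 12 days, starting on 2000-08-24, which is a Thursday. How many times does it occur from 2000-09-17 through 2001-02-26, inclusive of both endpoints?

14

Occurrences land 12·i days after 2000-08-24 for i = 0, 1, 2, …
2000-09-17 is 24 days after the start; 24 ÷ 12 = 2 remainder 0. First occurrence in the window: #3 on 2000-09-17 (2×12 = 24 days in).
2001-02-26 is 186 days after the start; 186 ÷ 12 = 15 remainder 6. Last occurrence in the window: #16 on 2001-02-20.
Occurrences #3 through #16: 14 in total.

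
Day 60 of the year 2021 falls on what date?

January has 31 days (60 − 31 = 29 remain).
February has 28 days (29 − 28 = 1 remain).
1 into March → March 1.

1 March 2021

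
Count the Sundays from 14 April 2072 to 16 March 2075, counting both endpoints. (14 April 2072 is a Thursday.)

152

14 April 2072 is a Thursday; the first Sunday on or after it is 17 April 2072 (3 days later).
From 17 April 2072 to 16 March 2075: 258 + 365 + 365 + 75 = 1063 days (rest of 2072, 2073, 2074, to 16 March 2075 in 2075).
1063 ÷ 7 = 151 full weeks with remainder 6, so 151 more Sundays after the first → 152.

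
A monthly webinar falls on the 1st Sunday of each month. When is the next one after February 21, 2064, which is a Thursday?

February 2064 starts on a Friday, so its 1st Sunday is February 3, 2064 (2 days in).
That is not after February 21, 2064, so look at March 2064.
March 2064 starts on a Saturday, so its 1st Sunday is March 2, 2064 (1 day in).

March 2, 2064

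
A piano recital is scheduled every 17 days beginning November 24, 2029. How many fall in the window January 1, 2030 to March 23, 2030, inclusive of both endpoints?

5

Occurrences land 17·i days after November 24, 2029 for i = 0, 1, 2, …
January 1, 2030 is 38 days after the start; 38 ÷ 17 = 2 remainder 4; since the remainder is 4, round up to i = 3. First occurrence in the window: #4 on January 14, 2030 (3×17 = 51 days in).
March 23, 2030 is 119 days after the start; 119 ÷ 17 = 7 remainder 0. Last occurrence in the window: #8 on March 23, 2030.
Occurrences #4 through #8: 5 in total.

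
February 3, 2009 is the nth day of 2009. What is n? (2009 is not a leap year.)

Days in months before February: 31 = 31.
Plus 3 days into February → day 34.

34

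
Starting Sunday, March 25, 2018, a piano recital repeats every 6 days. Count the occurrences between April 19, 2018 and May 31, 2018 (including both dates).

Occurrences land 6·i days after March 25, 2018 for i = 0, 1, 2, …
April 19, 2018 is 25 days after the start; 25 ÷ 6 = 4 remainder 1; since the remainder is 1, round up to i = 5. First occurrence in the window: #6 on April 24, 2018 (5×6 = 30 days in).
May 31, 2018 is 67 days after the start; 67 ÷ 6 = 11 remainder 1. Last occurrence in the window: #12 on May 30, 2018.
Occurrences #6 through #12: 7 in total.

7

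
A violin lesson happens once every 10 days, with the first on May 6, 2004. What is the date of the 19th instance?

The 19th occurrence is 18 intervals after the first: 18 × 10 = 180 days after May 6, 2004.
May has 31 days — 25 days to the end of May leaves 155.
Jun has 30 days (125 left).
Jul has 31 days (94 left).
Aug has 31 days (63 left).
Sep has 30 days (33 left).
Oct has 31 days (2 left).
2 days into Nov → Nov 2, 2004.

Nov 2, 2004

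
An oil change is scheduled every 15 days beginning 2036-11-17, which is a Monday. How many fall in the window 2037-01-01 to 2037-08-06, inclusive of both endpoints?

Occurrences land 15·i days after 2036-11-17 for i = 0, 1, 2, …
2037-01-01 is 45 days after the start; 45 ÷ 15 = 3 remainder 0. First occurrence in the window: #4 on 2037-01-01 (3×15 = 45 days in).
2037-08-06 is 262 days after the start; 262 ÷ 15 = 17 remainder 7. Last occurrence in the window: #18 on 2037-07-30.
Occurrences #4 through #18: 15 in total.

15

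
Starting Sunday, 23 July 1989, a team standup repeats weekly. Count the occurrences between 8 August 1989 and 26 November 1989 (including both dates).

16

Occurrences land 7·i days after 23 July 1989 for i = 0, 1, 2, …
8 August 1989 is 16 days after the start; 16 ÷ 7 = 2 remainder 2; since the remainder is 2, round up to i = 3. First occurrence in the window: #4 on 13 August 1989 (3×7 = 21 days in).
26 November 1989 is 126 days after the start; 126 ÷ 7 = 18 remainder 0. Last occurrence in the window: #19 on 26 November 1989.
Occurrences #4 through #19: 16 in total.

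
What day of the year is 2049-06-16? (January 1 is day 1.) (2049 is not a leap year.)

Days in months before June: 31 + 28 + 31 + 30 + 31 = 151.
Plus 16 days into June → day 167.

167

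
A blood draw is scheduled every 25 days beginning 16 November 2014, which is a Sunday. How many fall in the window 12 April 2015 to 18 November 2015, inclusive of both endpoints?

9

Occurrences land 25·i days after 16 November 2014 for i = 0, 1, 2, …
12 April 2015 is 147 days after the start; 147 ÷ 25 = 5 remainder 22; since the remainder is 22, round up to i = 6. First occurrence in the window: #7 on 15 April 2015 (6×25 = 150 days in).
18 November 2015 is 367 days after the start; 367 ÷ 25 = 14 remainder 17. Last occurrence in the window: #15 on 1 November 2015.
Occurrences #7 through #15: 9 in total.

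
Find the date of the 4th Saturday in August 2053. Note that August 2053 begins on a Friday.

23 August 2053

August 2053 begins on a Friday, so the first Saturday is August 2 (1 day later).
The 4th Saturday is 3 weeks later: 2 + 21 = 23.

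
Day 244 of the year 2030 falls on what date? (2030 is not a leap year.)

Jan has 31 days (244 − 31 = 213 remain).
Feb has 28 days (213 − 28 = 185 remain).
Mar has 31 days (185 − 31 = 154 remain).
Apr has 30 days (154 − 30 = 124 remain).
May has 31 days (124 − 31 = 93 remain).
Jun has 30 days (93 − 30 = 63 remain).
Jul has 31 days (63 − 31 = 32 remain).
Aug has 31 days (32 − 31 = 1 remain).
1 into Sep → Sep 1.

Sep 1, 2030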